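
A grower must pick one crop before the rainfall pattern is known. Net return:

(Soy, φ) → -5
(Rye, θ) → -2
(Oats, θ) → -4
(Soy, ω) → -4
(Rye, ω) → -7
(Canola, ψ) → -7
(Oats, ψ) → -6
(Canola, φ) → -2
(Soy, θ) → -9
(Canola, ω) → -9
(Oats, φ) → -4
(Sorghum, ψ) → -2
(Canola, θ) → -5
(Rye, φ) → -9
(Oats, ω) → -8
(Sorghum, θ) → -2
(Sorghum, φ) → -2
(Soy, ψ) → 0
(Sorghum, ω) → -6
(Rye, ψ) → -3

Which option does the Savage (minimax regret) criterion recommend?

Sorghum

Column bests: θ=-2, φ=-2, ψ=0, ω=-4.
Sorghum regrets: 0, 0, 2, 2 → max 2
Oats regrets: 2, 2, 6, 4 → max 6
Rye regrets: 0, 7, 3, 3 → max 7
Canola regrets: 3, 0, 7, 5 → max 7
Soy regrets: 7, 3, 0, 0 → max 7
Smallest max regret = 2 → Sorghum.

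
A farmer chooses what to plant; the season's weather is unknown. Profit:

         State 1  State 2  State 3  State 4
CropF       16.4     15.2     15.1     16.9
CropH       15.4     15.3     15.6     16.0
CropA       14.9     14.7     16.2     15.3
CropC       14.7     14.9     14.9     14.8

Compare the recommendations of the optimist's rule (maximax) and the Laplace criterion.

Row maxima: CropF=16.9, CropH=16.0, CropA=16.2, CropC=14.9
Best best-case = 16.9 → CropF.
Row averages: CropF=15.9, CropH=15.575, CropA=15.275, CropC=14.825
Highest average = 15.9 → CropF.

maximax → CropF; laplace → CropF (agree)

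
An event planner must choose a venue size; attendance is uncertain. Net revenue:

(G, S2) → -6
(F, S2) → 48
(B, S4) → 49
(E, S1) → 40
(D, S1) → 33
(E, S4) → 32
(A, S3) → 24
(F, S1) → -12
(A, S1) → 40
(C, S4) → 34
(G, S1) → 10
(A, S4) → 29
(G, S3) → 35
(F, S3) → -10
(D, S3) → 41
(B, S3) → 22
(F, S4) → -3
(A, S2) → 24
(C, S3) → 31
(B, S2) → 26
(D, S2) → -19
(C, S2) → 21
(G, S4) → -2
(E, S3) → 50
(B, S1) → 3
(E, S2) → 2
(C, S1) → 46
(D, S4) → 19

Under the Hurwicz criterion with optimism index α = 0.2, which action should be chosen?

A: 0.2·40 + 0.8·24 = 27.2
B: 0.2·49 + 0.8·3 = 12.2
C: 0.2·46 + 0.8·21 = 26
D: 0.2·41 + 0.8·(-19) = -7
E: 0.2·50 + 0.8·2 = 11.6
F: 0.2·48 + 0.8·(-12) = 0
G: 0.2·35 + 0.8·(-6) = 2.2
Highest Hurwicz score = 27.2 → A.

A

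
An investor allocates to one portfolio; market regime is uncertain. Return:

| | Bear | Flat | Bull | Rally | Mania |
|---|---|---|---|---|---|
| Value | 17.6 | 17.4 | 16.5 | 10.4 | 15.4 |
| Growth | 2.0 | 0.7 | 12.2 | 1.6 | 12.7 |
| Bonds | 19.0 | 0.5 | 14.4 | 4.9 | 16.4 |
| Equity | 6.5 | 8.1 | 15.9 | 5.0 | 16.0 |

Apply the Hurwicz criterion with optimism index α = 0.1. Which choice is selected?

Value

Value: 0.1·17.6 + 0.9·10.4 = 11.12
Growth: 0.1·12.7 + 0.9·0.7 = 1.9
Bonds: 0.1·19.0 + 0.9·0.5 = 2.35
Equity: 0.1·16.0 + 0.9·5.0 = 6.1
Highest Hurwicz score = 11.12 → Value.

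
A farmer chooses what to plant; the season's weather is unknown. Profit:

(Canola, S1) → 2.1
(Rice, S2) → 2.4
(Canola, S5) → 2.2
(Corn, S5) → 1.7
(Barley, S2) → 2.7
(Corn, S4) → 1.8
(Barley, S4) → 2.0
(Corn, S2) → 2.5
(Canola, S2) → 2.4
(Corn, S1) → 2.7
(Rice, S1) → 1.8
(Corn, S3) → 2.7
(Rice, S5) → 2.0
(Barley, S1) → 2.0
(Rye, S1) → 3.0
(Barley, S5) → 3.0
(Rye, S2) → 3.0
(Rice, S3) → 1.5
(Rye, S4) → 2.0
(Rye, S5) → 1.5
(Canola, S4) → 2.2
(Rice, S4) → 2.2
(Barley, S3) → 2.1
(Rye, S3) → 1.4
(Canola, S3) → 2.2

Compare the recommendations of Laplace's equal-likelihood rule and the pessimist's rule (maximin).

Row averages: Rye=2.18, Rice=1.98, Barley=2.36, Canola=2.22, Corn=2.28
Highest average = 2.36 → Barley.
Row minima: Rye=1.4, Rice=1.5, Barley=2.0, Canola=2.1, Corn=1.7
Best worst-case = 2.1 → Canola.

laplace → Barley; maximin → Canola (disagree)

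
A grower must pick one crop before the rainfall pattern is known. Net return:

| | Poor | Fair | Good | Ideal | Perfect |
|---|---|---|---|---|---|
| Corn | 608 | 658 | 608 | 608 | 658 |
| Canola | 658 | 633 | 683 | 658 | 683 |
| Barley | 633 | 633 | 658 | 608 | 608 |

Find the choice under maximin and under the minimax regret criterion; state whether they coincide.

Row minima: Corn=608, Canola=633, Barley=608
Best worst-case = 633 → Canola.
Column bests: Poor=658, Fair=658, Good=683, Ideal=658, Perfect=683.
Corn regrets: 50, 0, 75, 50, 25 → max 75
Canola regrets: 0, 25, 0, 0, 0 → max 25
Barley regrets: 25, 25, 25, 50, 75 → max 75
Smallest max regret = 25 → Canola.

maximin → Canola; minimax regret → Canola (agree)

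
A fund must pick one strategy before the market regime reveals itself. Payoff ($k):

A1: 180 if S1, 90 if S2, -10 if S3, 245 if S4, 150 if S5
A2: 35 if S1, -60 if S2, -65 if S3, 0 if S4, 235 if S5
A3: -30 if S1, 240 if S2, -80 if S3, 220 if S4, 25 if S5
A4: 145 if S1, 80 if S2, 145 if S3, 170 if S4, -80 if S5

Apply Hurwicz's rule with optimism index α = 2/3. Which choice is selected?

A1

A1: 2/3·245 + 1/3·(-10) = 160
A2: 2/3·235 + 1/3·(-65) = 135
A3: 2/3·240 + 1/3·(-80) = 400/3
A4: 2/3·170 + 1/3·(-80) = 260/3
Highest Hurwicz score = 160 → A1.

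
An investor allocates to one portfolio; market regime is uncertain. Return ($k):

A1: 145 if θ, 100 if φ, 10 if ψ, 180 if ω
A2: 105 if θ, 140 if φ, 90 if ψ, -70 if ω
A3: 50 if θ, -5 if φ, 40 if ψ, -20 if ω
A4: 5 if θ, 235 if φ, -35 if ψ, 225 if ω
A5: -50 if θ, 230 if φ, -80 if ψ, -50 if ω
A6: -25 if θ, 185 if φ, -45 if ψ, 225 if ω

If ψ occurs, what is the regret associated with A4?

125

Best payoff under ψ is 90.
Regret = 90 − (-35) = 125.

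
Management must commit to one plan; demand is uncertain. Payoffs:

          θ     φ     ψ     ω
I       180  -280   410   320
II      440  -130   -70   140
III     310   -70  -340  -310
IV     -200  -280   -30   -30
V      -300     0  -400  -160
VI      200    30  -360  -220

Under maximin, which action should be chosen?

II

Row minima: I=-280, II=-130, III=-340, IV=-280, V=-400, VI=-360
Best worst-case = -130 → II.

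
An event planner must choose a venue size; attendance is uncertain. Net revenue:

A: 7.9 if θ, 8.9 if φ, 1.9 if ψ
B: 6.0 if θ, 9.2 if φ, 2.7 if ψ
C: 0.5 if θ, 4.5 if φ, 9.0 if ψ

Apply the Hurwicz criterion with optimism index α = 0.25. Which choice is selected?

B

A: 0.25·8.9 + 0.75·1.9 = 3.65
B: 0.25·9.2 + 0.75·2.7 = 4.325
C: 0.25·9.0 + 0.75·0.5 = 2.625
Highest Hurwicz score = 4.325 → B.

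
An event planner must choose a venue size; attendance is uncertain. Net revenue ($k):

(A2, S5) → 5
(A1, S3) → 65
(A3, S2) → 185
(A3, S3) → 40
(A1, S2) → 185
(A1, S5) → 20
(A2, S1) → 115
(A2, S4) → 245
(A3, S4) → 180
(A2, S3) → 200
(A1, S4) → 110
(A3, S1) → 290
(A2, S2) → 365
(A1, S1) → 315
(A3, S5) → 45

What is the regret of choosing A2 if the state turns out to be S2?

0

Best payoff under S2 is 365.
Regret = 365 − 365 = 0.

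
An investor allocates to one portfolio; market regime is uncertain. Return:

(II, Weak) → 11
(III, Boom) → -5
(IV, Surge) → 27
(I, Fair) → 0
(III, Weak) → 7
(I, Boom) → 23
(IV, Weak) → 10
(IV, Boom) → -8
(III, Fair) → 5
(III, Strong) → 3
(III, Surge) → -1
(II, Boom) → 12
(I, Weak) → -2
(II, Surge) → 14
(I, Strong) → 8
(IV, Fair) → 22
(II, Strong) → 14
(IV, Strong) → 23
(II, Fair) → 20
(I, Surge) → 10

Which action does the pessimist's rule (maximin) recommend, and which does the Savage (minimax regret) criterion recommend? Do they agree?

Row minima: I=-2, II=11, III=-5, IV=-8
Best worst-case = 11 → II.
Column bests: Weak=11, Fair=22, Strong=23, Boom=23, Surge=27.
I regrets: 13, 22, 15, 0, 17 → max 22
II regrets: 0, 2, 9, 11, 13 → max 13
III regrets: 4, 17, 20, 28, 28 → max 28
IV regrets: 1, 0, 0, 31, 0 → max 31
Smallest max regret = 13 → II.

maximin → II; minimax regret → II (agree)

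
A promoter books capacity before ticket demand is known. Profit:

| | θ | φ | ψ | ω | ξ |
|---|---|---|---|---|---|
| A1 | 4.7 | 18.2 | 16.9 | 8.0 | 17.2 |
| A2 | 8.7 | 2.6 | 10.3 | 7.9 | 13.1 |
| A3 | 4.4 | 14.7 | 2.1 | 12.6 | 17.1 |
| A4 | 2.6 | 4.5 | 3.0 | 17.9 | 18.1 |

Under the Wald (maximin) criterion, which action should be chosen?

Row minima: A1=4.7, A2=2.6, A3=2.1, A4=2.6
Best worst-case = 4.7 → A1.

A1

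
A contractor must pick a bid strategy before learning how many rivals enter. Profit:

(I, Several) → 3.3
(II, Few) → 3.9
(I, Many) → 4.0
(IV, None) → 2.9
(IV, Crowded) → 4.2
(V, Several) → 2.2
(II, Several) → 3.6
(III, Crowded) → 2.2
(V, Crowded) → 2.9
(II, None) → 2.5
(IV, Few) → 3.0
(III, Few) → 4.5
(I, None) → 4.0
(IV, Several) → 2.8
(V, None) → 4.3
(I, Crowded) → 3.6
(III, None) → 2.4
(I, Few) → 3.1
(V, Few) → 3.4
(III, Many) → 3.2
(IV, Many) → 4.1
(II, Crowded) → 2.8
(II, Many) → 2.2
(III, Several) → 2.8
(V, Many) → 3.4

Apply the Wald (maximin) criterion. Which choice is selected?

Row minima: I=3.1, II=2.2, III=2.2, IV=2.8, V=2.2
Best worst-case = 3.1 → I.

I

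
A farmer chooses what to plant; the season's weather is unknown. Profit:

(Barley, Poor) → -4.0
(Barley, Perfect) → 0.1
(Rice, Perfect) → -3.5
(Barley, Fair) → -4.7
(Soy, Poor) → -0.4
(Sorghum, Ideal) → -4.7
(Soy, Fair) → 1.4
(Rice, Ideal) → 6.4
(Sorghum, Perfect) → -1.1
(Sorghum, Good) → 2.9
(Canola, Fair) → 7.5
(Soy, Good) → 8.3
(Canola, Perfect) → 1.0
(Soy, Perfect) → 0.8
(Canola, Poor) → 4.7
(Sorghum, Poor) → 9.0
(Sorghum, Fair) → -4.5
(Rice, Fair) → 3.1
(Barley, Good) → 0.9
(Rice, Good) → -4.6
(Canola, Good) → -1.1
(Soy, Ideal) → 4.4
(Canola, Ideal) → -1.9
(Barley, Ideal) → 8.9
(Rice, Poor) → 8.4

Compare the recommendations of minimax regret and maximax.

minimax regret → Soy; maximax → Sorghum (disagree)

Column bests: Poor=9.0, Fair=7.5, Good=8.3, Ideal=8.9, Perfect=1.0.
Canola regrets: 4.3, 0.0, 9.4, 10.8, 0.0 → max 10.8
Barley regrets: 13.0, 12.2, 7.4, 0.0, 0.9 → max 13.0
Sorghum regrets: 0.0, 12.0, 5.4, 13.6, 2.1 → max 13.6
Rice regrets: 0.6, 4.4, 12.9, 2.5, 4.5 → max 12.9
Soy regrets: 9.4, 6.1, 0.0, 4.5, 0.2 → max 9.4
Smallest max regret = 9.4 → Soy.
Row maxima: Canola=7.5, Barley=8.9, Sorghum=9.0, Rice=8.4, Soy=8.3
Best best-case = 9.0 → Sorghum.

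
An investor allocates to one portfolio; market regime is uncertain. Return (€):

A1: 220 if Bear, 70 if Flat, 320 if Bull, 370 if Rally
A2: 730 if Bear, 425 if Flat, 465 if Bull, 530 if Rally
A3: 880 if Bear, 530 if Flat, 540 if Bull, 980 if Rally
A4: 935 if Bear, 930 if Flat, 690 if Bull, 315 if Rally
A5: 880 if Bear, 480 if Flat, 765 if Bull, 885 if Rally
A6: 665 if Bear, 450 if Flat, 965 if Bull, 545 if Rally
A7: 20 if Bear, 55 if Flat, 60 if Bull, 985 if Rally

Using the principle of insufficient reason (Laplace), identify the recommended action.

A5

Row averages: A1=245, A2=537.5, A3=732.5, A4=717.5, A5=752.5, A6=656.25, A7=280
Highest average = 752.5 → A5.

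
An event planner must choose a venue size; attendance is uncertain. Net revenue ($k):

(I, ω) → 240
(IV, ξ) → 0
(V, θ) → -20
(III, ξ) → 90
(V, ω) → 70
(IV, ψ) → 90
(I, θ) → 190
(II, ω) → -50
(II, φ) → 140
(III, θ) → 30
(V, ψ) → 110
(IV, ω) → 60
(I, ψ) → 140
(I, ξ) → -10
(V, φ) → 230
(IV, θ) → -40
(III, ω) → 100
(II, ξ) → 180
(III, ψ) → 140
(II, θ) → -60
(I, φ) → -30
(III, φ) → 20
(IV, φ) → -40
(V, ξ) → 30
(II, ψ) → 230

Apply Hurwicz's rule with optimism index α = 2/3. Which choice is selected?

I: 2/3·240 + 1/3·(-30) = 150
II: 2/3·230 + 1/3·(-60) = 400/3
III: 2/3·140 + 1/3·20 = 100
IV: 2/3·90 + 1/3·(-40) = 140/3
V: 2/3·230 + 1/3·(-20) = 440/3
Highest Hurwicz score = 150 → I.

I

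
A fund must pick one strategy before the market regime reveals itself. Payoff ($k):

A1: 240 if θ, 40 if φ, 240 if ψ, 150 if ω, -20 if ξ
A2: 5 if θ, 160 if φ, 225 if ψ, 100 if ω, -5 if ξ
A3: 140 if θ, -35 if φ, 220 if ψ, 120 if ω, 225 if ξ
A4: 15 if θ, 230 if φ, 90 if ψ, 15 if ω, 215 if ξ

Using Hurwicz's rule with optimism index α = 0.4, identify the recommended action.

A4

A1: 0.4·240 + 0.6·(-20) = 84
A2: 0.4·225 + 0.6·(-5) = 87
A3: 0.4·225 + 0.6·(-35) = 69
A4: 0.4·230 + 0.6·15 = 101
Highest Hurwicz score = 101 → A4.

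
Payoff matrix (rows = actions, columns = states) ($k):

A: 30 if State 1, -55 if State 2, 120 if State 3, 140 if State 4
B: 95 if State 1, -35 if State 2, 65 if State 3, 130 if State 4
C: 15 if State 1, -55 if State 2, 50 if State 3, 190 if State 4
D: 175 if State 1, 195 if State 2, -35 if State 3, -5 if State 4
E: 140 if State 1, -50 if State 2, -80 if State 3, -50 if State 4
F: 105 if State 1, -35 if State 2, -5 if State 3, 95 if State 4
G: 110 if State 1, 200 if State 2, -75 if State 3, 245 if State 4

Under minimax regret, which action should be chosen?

Column bests: State 1=175, State 2=200, State 3=120, State 4=245.
A regrets: 145, 255, 0, 105 → max 255
B regrets: 80, 235, 55, 115 → max 235
C regrets: 160, 255, 70, 55 → max 255
D regrets: 0, 5, 155, 250 → max 250
E regrets: 35, 250, 200, 295 → max 295
F regrets: 70, 235, 125, 150 → max 235
G regrets: 65, 0, 195, 0 → max 195
Smallest max regret = 195 → G.

G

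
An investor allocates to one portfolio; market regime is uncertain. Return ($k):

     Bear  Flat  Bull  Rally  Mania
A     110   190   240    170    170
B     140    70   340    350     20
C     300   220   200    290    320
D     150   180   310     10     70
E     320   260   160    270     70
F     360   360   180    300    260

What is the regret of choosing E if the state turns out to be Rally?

Best payoff under Rally is 350.
Regret = 350 − 270 = 80.

80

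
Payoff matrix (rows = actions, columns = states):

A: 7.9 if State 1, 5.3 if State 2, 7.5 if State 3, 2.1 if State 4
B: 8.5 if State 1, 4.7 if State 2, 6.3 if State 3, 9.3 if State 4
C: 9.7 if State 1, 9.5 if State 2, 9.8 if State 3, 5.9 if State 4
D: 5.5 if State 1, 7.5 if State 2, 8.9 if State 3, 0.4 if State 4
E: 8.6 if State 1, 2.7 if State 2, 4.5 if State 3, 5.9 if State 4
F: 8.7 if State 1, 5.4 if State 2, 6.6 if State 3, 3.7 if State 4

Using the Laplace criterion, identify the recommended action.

C

Row averages: A=5.7, B=7.2, C=8.725, D=5.575, E=5.425, F=6.1
Highest average = 8.725 → C.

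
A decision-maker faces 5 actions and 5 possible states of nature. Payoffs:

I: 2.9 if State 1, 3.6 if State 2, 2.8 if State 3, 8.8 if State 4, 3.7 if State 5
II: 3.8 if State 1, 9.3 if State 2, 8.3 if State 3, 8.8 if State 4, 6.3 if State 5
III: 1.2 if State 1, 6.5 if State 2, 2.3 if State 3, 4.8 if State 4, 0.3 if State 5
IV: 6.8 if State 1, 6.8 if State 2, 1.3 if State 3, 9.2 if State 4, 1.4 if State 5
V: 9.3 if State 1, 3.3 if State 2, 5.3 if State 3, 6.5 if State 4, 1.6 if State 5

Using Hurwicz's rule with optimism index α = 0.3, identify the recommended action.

I: 0.3·8.8 + 0.7·2.8 = 4.6
II: 0.3·9.3 + 0.7·3.8 = 5.45
III: 0.3·6.5 + 0.7·0.3 = 2.16
IV: 0.3·9.2 + 0.7·1.3 = 3.67
V: 0.3·9.3 + 0.7·1.6 = 3.91
Highest Hurwicz score = 5.45 → II.

II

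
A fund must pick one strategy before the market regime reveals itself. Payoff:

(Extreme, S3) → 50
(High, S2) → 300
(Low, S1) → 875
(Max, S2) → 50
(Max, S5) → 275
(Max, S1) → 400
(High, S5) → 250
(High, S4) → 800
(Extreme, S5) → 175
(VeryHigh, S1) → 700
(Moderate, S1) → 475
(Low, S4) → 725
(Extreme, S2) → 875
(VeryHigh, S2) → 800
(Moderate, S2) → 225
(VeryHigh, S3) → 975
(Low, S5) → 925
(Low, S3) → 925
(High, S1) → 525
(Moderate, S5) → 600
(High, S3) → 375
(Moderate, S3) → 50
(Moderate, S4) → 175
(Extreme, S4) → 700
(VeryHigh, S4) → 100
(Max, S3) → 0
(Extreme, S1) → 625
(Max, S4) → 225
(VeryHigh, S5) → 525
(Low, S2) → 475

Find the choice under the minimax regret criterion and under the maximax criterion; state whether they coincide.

Column bests: S1=875, S2=875, S3=975, S4=800, S5=925.
Low regrets: 0, 400, 50, 75, 0 → max 400
Moderate regrets: 400, 650, 925, 625, 325 → max 925
High regrets: 350, 575, 600, 0, 675 → max 675
VeryHigh regrets: 175, 75, 0, 700, 400 → max 700
Extreme regrets: 250, 0, 925, 100, 750 → max 925
Max regrets: 475, 825, 975, 575, 650 → max 975
Smallest max regret = 400 → Low.
Row maxima: Low=925, Moderate=600, High=800, VeryHigh=975, Extreme=875, Max=400
Best best-case = 975 → VeryHigh.

minimax regret → Low; maximax → VeryHigh (disagree)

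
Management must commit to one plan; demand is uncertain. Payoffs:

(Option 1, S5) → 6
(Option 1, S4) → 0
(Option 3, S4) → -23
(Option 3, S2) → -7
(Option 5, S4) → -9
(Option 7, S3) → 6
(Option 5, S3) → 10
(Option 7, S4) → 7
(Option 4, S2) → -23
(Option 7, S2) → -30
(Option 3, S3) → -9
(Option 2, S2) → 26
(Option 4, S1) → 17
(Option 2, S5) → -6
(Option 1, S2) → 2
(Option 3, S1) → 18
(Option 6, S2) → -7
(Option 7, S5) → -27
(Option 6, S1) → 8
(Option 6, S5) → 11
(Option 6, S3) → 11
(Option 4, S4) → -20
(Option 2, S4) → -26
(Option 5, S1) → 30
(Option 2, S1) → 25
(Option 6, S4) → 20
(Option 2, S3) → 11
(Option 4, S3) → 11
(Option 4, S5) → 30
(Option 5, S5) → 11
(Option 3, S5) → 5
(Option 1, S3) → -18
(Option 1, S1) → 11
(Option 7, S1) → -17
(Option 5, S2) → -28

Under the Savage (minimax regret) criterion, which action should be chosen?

Column bests: S1=30, S2=26, S3=11, S4=20, S5=30.
Option 1 regrets: 19, 24, 29, 20, 24 → max 29
Option 2 regrets: 5, 0, 0, 46, 36 → max 46
Option 3 regrets: 12, 33, 20, 43, 25 → max 43
Option 4 regrets: 13, 49, 0, 40, 0 → max 49
Option 5 regrets: 0, 54, 1, 29, 19 → max 54
Option 6 regrets: 22, 33, 0, 0, 19 → max 33
Option 7 regrets: 47, 56, 5, 13, 57 → max 57
Smallest max regret = 29 → Option 1.

Option 1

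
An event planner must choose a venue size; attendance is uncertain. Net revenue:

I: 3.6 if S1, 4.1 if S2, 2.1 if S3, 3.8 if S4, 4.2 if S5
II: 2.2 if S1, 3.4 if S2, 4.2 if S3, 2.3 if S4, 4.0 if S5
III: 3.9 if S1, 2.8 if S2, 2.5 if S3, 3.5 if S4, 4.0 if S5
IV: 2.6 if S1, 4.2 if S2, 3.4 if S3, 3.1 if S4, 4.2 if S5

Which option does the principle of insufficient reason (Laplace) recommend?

Row averages: I=3.56, II=3.22, III=3.34, IV=3.5
Highest average = 3.56 → I.

I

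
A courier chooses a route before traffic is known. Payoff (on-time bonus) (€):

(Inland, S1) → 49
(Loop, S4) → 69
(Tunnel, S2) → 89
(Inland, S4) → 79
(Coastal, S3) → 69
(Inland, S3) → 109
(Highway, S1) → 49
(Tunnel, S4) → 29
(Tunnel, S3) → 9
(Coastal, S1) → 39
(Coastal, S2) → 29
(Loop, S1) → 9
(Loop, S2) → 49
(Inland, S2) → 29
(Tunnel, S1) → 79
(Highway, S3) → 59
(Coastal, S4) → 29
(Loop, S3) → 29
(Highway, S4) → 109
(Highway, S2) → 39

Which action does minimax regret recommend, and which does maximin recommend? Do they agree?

minimax regret → Highway; maximin → Highway (agree)

Column bests: S1=79, S2=89, S3=109, S4=109.
Coastal regrets: 40, 60, 40, 80 → max 80
Highway regrets: 30, 50, 50, 0 → max 50
Tunnel regrets: 0, 0, 100, 80 → max 100
Inland regrets: 30, 60, 0, 30 → max 60
Loop regrets: 70, 40, 80, 40 → max 80
Smallest max regret = 50 → Highway.
Row minima: Coastal=29, Highway=39, Tunnel=9, Inland=29, Loop=9
Best worst-case = 39 → Highway.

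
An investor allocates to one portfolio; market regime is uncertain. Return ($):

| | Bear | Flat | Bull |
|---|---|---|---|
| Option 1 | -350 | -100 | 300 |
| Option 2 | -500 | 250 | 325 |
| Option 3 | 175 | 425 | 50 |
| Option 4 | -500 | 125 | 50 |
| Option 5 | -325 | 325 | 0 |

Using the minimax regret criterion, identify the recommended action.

Column bests: Bear=175, Flat=425, Bull=325.
Option 1 regrets: 525, 525, 25 → max 525
Option 2 regrets: 675, 175, 0 → max 675
Option 3 regrets: 0, 0, 275 → max 275
Option 4 regrets: 675, 300, 275 → max 675
Option 5 regrets: 500, 100, 325 → max 500
Smallest max regret = 275 → Option 3.

Option 3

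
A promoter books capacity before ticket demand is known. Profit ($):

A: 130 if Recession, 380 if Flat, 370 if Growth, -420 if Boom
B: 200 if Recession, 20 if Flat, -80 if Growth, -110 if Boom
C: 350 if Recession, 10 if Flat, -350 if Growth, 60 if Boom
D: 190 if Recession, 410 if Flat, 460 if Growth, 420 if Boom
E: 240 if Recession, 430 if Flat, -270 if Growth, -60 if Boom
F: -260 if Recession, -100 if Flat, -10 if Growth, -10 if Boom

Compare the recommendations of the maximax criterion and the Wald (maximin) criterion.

Row maxima: A=380, B=200, C=350, D=460, E=430, F=-10
Best best-case = 460 → D.
Row minima: A=-420, B=-110, C=-350, D=190, E=-270, F=-260
Best worst-case = 190 → D.

maximax → D; maximin → D (agree)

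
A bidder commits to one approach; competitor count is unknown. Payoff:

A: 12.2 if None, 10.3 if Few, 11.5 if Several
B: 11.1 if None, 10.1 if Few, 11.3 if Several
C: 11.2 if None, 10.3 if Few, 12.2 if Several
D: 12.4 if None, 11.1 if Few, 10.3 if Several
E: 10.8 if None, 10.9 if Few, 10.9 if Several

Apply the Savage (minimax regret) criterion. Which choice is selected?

Column bests: None=12.4, Few=11.1, Several=12.2.
A regrets: 0.2, 0.8, 0.7 → max 0.8
B regrets: 1.3, 1.0, 0.9 → max 1.3
C regrets: 1.2, 0.8, 0.0 → max 1.2
D regrets: 0.0, 0.0, 1.9 → max 1.9
E regrets: 1.6, 0.2, 1.3 → max 1.6
Smallest max regret = 0.8 → A.

A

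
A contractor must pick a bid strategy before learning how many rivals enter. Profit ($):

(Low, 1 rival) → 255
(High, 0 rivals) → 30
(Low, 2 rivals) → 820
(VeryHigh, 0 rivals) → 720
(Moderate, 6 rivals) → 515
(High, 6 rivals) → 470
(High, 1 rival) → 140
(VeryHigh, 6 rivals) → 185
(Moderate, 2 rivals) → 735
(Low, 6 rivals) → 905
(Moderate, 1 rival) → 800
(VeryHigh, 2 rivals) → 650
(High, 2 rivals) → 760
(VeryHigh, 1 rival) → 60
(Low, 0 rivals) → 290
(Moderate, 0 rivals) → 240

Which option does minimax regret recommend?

Moderate

Column bests: 0 rivals=720, 1 rival=800, 2 rivals=820, 6 rivals=905.
Low regrets: 430, 545, 0, 0 → max 545
Moderate regrets: 480, 0, 85, 390 → max 480
High regrets: 690, 660, 60, 435 → max 690
VeryHigh regrets: 0, 740, 170, 720 → max 740
Smallest max regret = 480 → Moderate.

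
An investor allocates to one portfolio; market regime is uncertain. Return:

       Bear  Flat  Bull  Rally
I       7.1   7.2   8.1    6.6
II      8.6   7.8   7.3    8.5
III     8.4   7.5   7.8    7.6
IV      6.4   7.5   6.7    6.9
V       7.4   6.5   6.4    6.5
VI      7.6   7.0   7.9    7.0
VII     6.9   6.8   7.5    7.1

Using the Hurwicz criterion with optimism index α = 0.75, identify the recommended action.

I: 0.75·8.1 + 0.25·6.6 = 7.725
II: 0.75·8.6 + 0.25·7.3 = 8.275
III: 0.75·8.4 + 0.25·7.5 = 8.175
IV: 0.75·7.5 + 0.25·6.4 = 7.225
V: 0.75·7.4 + 0.25·6.4 = 7.15
VI: 0.75·7.9 + 0.25·7.0 = 7.675
VII: 0.75·7.5 + 0.25·6.8 = 7.325
Highest Hurwicz score = 8.275 → II.

II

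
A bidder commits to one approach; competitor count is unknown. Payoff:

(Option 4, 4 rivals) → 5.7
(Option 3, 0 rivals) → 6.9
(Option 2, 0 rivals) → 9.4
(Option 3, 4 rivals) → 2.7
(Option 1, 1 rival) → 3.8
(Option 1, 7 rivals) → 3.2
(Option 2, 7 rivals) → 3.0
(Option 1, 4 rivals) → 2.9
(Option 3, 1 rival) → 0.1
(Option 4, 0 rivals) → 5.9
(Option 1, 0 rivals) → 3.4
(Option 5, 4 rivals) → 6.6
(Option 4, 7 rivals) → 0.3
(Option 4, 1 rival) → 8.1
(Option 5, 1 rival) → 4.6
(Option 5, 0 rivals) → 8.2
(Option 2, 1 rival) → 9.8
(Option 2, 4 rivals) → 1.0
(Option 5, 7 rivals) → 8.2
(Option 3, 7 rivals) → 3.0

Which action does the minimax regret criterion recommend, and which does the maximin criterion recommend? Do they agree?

minimax regret → Option 5; maximin → Option 5 (agree)

Column bests: 0 rivals=9.4, 1 rival=9.8, 4 rivals=6.6, 7 rivals=8.2.
Option 1 regrets: 6.0, 6.0, 3.7, 5.0 → max 6.0
Option 2 regrets: 0.0, 0.0, 5.6, 5.2 → max 5.6
Option 3 regrets: 2.5, 9.7, 3.9, 5.2 → max 9.7
Option 4 regrets: 3.5, 1.7, 0.9, 7.9 → max 7.9
Option 5 regrets: 1.2, 5.2, 0.0, 0.0 → max 5.2
Smallest max regret = 5.2 → Option 5.
Row minima: Option 1=2.9, Option 2=1.0, Option 3=0.1, Option 4=0.3, Option 5=4.6
Best worst-case = 4.6 → Option 5.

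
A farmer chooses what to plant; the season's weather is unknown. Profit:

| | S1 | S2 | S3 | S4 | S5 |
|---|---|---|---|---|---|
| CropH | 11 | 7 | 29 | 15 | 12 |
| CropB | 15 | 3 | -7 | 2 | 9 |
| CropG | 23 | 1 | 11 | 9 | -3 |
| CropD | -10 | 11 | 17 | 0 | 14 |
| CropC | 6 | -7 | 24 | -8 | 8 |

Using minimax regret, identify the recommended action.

Column bests: S1=23, S2=11, S3=29, S4=15, S5=14.
CropH regrets: 12, 4, 0, 0, 2 → max 12
CropB regrets: 8, 8, 36, 13, 5 → max 36
CropG regrets: 0, 10, 18, 6, 17 → max 18
CropD regrets: 33, 0, 12, 15, 0 → max 33
CropC regrets: 17, 18, 5, 23, 6 → max 23
Smallest max regret = 12 → CropH.

CropH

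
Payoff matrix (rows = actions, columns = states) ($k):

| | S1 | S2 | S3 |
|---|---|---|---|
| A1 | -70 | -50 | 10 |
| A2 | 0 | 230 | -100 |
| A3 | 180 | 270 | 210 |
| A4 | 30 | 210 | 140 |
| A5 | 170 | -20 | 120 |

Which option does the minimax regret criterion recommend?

A3

Column bests: S1=180, S2=270, S3=210.
A1 regrets: 250, 320, 200 → max 320
A2 regrets: 180, 40, 310 → max 310
A3 regrets: 0, 0, 0 → max 0
A4 regrets: 150, 60, 70 → max 150
A5 regrets: 10, 290, 90 → max 290
Smallest max regret = 0 → A3.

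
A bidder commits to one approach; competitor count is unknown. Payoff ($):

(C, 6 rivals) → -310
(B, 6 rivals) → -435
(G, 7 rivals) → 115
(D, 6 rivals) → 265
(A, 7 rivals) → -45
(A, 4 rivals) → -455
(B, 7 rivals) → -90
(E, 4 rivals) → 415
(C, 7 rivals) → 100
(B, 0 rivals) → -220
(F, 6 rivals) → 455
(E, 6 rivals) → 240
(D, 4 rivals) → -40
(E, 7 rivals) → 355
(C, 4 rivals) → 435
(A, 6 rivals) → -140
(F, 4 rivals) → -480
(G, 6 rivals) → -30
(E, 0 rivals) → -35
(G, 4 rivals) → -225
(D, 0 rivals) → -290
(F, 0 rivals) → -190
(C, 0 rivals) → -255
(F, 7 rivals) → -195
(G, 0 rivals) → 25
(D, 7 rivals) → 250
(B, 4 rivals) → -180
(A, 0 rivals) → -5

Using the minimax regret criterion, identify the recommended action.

Column bests: 0 rivals=25, 4 rivals=435, 6 rivals=455, 7 rivals=355.
A regrets: 30, 890, 595, 400 → max 890
B regrets: 245, 615, 890, 445 → max 890
C regrets: 280, 0, 765, 255 → max 765
D regrets: 315, 475, 190, 105 → max 475
E regrets: 60, 20, 215, 0 → max 215
F regrets: 215, 915, 0, 550 → max 915
G regrets: 0, 660, 485, 240 → max 660
Smallest max regret = 215 → E.

E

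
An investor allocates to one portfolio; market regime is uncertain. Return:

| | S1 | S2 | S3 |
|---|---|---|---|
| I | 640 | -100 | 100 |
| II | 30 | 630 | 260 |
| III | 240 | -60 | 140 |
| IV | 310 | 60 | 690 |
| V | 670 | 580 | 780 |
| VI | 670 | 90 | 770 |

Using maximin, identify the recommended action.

V

Row minima: I=-100, II=30, III=-60, IV=60, V=580, VI=90
Best worst-case = 580 → V.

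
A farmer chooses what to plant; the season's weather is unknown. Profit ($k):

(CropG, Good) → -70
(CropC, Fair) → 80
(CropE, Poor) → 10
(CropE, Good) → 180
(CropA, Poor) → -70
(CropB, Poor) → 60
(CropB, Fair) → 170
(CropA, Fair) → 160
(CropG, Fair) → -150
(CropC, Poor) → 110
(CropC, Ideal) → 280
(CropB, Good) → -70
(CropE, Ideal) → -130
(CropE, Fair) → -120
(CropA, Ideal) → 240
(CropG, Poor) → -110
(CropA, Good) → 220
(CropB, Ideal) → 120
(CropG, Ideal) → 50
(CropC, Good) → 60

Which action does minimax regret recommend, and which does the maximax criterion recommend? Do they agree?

Column bests: Poor=110, Fair=170, Good=220, Ideal=280.
CropG regrets: 220, 320, 290, 230 → max 320
CropE regrets: 100, 290, 40, 410 → max 410
CropA regrets: 180, 10, 0, 40 → max 180
CropC regrets: 0, 90, 160, 0 → max 160
CropB regrets: 50, 0, 290, 160 → max 290
Smallest max regret = 160 → CropC.
Row maxima: CropG=50, CropE=180, CropA=240, CropC=280, CropB=170
Best best-case = 280 → CropC.

minimax regret → CropC; maximax → CropC (agree)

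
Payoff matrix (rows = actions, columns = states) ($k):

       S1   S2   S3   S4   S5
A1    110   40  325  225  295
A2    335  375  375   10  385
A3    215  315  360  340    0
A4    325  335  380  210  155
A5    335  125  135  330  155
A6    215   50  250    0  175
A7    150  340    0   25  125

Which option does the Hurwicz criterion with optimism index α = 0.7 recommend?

A1: 0.7·325 + 0.3·40 = 239.5
A2: 0.7·385 + 0.3·10 = 272.5
A3: 0.7·360 + 0.3·0 = 252
A4: 0.7·380 + 0.3·155 = 312.5
A5: 0.7·335 + 0.3·125 = 272
A6: 0.7·250 + 0.3·0 = 175
A7: 0.7·340 + 0.3·0 = 238
Highest Hurwicz score = 312.5 → A4.

A4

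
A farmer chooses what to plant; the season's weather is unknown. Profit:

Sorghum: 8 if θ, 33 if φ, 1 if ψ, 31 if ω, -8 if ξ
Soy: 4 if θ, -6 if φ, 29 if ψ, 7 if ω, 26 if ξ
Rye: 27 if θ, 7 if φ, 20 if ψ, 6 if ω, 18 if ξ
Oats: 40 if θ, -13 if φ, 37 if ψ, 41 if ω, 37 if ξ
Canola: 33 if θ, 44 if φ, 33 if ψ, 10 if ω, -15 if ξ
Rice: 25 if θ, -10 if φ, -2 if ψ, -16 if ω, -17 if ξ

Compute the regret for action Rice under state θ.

Best payoff under θ is 40.
Regret = 40 − 25 = 15.

15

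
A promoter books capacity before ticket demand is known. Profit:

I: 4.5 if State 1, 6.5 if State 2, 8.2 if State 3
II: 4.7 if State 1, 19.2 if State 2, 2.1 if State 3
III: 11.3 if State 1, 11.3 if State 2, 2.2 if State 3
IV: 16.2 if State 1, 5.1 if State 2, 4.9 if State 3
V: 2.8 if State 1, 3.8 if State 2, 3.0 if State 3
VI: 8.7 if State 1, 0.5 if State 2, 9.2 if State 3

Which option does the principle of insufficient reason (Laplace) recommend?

Row averages: I=6.4, II=26/3, III=124/15, IV=131/15, V=3.2, VI=92/15
Highest average = 131/15 → IV.

IV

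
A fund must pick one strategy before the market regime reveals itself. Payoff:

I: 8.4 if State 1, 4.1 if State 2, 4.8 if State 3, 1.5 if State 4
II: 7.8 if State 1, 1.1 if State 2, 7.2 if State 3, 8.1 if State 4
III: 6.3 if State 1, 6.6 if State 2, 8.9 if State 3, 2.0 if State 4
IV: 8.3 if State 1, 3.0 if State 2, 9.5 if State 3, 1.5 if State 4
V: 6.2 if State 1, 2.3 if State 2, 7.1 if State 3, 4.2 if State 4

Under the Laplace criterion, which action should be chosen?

Row averages: I=4.7, II=6.05, III=5.95, IV=5.575, V=4.95
Highest average = 6.05 → II.

II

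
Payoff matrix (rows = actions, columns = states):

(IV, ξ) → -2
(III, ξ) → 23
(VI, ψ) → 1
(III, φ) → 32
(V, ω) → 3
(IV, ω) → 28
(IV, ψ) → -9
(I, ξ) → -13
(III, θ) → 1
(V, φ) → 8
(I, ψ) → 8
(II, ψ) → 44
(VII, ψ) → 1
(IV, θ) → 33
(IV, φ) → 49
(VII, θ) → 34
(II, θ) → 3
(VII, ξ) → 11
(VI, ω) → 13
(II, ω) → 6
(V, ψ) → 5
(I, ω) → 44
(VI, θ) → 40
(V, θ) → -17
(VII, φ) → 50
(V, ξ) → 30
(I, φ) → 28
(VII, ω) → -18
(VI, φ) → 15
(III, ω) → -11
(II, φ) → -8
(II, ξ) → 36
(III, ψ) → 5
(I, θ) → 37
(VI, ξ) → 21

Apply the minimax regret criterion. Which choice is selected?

Column bests: θ=40, φ=50, ψ=44, ω=44, ξ=36.
I regrets: 3, 22, 36, 0, 49 → max 49
II regrets: 37, 58, 0, 38, 0 → max 58
III regrets: 39, 18, 39, 55, 13 → max 55
IV regrets: 7, 1, 53, 16, 38 → max 53
V regrets: 57, 42, 39, 41, 6 → max 57
VI regrets: 0, 35, 43, 31, 15 → max 43
VII regrets: 6, 0, 43, 62, 25 → max 62
Smallest max regret = 43 → VI.

VI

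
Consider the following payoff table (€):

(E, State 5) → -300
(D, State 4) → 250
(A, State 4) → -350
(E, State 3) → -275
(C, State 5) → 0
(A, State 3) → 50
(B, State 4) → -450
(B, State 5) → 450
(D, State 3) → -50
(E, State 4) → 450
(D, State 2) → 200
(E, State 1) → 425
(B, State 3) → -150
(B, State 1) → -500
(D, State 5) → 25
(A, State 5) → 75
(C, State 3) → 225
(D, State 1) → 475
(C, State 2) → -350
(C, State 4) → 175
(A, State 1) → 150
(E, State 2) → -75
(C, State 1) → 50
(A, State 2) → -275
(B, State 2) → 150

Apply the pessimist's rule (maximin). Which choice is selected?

D

Row minima: A=-350, B=-500, C=-350, D=-50, E=-300
Best worst-case = -50 → D.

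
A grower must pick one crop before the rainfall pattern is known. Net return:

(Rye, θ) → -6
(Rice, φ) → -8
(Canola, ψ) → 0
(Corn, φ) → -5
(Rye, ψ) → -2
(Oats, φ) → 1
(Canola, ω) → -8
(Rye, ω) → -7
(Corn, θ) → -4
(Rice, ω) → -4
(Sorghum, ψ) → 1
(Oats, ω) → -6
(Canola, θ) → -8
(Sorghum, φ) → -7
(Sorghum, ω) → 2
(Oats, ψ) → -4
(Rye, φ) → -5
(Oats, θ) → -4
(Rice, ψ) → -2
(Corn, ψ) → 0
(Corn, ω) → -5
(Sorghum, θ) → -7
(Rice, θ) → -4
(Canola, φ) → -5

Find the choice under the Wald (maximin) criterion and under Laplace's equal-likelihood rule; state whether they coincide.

maximin → Corn; laplace → Sorghum (disagree)

Row minima: Canola=-8, Corn=-5, Sorghum=-7, Rice=-8, Rye=-7, Oats=-6
Best worst-case = -5 → Corn.
Row averages: Canola=-5.25, Corn=-3.5, Sorghum=-2.75, Rice=-4.5, Rye=-5, Oats=-3.25
Highest average = -2.75 → Sorghum.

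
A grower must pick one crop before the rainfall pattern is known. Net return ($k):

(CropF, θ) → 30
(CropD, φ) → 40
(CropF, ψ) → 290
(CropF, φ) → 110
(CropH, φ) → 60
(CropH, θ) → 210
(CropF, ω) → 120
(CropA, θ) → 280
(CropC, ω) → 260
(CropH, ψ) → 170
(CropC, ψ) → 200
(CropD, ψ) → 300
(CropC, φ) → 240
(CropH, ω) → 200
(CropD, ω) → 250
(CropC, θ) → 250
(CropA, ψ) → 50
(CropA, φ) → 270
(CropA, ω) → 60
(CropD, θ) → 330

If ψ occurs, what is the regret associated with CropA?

250

Best payoff under ψ is 300.
Regret = 300 − 50 = 250.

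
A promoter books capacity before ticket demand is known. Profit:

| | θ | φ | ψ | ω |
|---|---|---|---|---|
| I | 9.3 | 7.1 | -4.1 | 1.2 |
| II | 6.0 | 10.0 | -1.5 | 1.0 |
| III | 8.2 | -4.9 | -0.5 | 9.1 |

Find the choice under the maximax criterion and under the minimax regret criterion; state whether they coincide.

maximax → II; minimax regret → I (disagree)

Row maxima: I=9.3, II=10.0, III=9.1
Best best-case = 10.0 → II.
Column bests: θ=9.3, φ=10.0, ψ=-0.5, ω=9.1.
I regrets: 0.0, 2.9, 3.6, 7.9 → max 7.9
II regrets: 3.3, 0.0, 1.0, 8.1 → max 8.1
III regrets: 1.1, 14.9, 0.0, 0.0 → max 14.9
Smallest max regret = 7.9 → I.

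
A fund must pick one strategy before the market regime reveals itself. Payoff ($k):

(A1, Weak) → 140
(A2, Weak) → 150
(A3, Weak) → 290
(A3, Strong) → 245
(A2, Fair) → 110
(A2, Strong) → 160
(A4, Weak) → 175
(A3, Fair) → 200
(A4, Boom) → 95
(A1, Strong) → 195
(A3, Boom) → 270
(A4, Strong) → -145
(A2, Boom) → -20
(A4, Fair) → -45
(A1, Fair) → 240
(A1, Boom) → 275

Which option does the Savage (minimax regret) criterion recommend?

Column bests: Weak=290, Fair=240, Strong=245, Boom=275.
A1 regrets: 150, 0, 50, 0 → max 150
A2 regrets: 140, 130, 85, 295 → max 295
A3 regrets: 0, 40, 0, 5 → max 40
A4 regrets: 115, 285, 390, 180 → max 390
Smallest max regret = 40 → A3.

A3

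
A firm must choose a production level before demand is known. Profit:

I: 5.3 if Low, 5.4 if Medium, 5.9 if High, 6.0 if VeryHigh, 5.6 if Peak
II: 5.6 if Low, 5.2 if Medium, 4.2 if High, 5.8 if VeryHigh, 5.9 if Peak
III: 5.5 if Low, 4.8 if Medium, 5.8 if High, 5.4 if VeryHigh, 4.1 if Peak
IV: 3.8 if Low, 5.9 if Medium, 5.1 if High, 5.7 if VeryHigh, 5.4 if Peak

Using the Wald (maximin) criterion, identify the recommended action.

Row minima: I=5.3, II=4.2, III=4.1, IV=3.8
Best worst-case = 5.3 → I.

I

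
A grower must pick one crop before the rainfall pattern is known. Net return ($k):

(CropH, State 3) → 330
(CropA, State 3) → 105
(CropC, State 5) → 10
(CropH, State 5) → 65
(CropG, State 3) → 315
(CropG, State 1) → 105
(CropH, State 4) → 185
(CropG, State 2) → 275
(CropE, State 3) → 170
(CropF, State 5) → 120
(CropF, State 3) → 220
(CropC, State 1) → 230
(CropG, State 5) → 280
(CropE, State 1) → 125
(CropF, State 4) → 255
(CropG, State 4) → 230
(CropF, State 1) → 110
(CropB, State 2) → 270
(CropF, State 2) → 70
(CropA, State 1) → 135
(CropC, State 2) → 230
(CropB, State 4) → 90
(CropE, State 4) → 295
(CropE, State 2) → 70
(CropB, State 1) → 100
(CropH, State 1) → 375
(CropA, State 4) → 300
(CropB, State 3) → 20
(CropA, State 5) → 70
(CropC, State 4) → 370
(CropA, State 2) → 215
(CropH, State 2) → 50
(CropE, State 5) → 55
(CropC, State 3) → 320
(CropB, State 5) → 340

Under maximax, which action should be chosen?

CropH

Row maxima: CropF=255, CropG=315, CropH=375, CropA=300, CropC=370, CropB=340, CropE=295
Best best-case = 375 → CropH.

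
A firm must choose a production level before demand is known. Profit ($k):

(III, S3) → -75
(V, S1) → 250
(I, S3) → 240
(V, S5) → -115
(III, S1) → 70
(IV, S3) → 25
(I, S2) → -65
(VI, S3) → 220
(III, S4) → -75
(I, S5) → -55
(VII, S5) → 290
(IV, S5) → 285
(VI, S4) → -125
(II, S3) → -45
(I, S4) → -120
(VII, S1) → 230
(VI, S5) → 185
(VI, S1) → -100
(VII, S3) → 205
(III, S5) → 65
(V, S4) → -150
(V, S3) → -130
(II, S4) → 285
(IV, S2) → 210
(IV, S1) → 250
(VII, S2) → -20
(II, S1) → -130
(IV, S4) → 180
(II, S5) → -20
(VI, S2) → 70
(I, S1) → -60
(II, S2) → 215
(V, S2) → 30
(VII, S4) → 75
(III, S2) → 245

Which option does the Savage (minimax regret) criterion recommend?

IV

Column bests: S1=250, S2=245, S3=240, S4=285, S5=290.
I regrets: 310, 310, 0, 405, 345 → max 405
II regrets: 380, 30, 285, 0, 310 → max 380
III regrets: 180, 0, 315, 360, 225 → max 360
IV regrets: 0, 35, 215, 105, 5 → max 215
V regrets: 0, 215, 370, 435, 405 → max 435
VI regrets: 350, 175, 20, 410, 105 → max 410
VII regrets: 20, 265, 35, 210, 0 → max 265
Smallest max regret = 215 → IV.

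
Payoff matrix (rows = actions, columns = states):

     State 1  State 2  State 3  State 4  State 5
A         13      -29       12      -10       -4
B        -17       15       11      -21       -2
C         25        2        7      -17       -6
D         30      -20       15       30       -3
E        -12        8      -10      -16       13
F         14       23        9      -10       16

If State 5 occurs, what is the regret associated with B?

18

Best payoff under State 5 is 16.
Regret = 16 − (-2) = 18.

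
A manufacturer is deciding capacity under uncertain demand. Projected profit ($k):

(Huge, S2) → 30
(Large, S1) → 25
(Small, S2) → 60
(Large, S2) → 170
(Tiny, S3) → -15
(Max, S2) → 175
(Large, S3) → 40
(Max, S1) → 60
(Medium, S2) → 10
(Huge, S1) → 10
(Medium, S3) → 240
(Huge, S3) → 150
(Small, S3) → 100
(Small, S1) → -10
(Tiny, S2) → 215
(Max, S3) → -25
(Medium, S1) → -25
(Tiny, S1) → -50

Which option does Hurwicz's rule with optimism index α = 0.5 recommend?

Medium

Tiny: 0.5·215 + 0.5·(-50) = 82.5
Small: 0.5·100 + 0.5·(-10) = 45
Medium: 0.5·240 + 0.5·(-25) = 107.5
Large: 0.5·170 + 0.5·25 = 97.5
Huge: 0.5·150 + 0.5·10 = 80
Max: 0.5·175 + 0.5·(-25) = 75
Highest Hurwicz score = 107.5 → Medium.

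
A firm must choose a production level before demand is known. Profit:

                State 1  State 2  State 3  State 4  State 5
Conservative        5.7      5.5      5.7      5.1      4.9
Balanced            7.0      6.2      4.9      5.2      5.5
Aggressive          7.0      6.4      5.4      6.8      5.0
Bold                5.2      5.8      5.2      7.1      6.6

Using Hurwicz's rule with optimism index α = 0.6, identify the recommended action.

Bold

Conservative: 0.6·5.7 + 0.4·4.9 = 5.38
Balanced: 0.6·7.0 + 0.4·4.9 = 6.16
Aggressive: 0.6·7.0 + 0.4·5.0 = 6.2
Bold: 0.6·7.1 + 0.4·5.2 = 6.34
Highest Hurwicz score = 6.34 → Bold.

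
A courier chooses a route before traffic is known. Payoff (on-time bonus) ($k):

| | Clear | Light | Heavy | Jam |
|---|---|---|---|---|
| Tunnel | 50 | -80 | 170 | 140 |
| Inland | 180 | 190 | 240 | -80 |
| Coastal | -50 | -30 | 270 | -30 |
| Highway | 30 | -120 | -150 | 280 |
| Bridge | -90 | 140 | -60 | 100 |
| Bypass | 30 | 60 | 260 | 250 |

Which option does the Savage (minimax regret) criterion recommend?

Column bests: Clear=180, Light=190, Heavy=270, Jam=280.
Tunnel regrets: 130, 270, 100, 140 → max 270
Inland regrets: 0, 0, 30, 360 → max 360
Coastal regrets: 230, 220, 0, 310 → max 310
Highway regrets: 150, 310, 420, 0 → max 420
Bridge regrets: 270, 50, 330, 180 → max 330
Bypass regrets: 150, 130, 10, 30 → max 150
Smallest max regret = 150 → Bypass.

Bypass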